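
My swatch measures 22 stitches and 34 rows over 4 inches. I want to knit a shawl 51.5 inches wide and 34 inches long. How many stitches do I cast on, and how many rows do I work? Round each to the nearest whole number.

Stitch gauge = 22/4 = 5.5 sts/in; 51.5 × 5.5 = 283.25 → 283 sts.
Row gauge = 34/4 = 8.5 rows/in; 34 × 8.5 = 289.00 → 289 rows.

Cast on 283 stitches and work 289 rows.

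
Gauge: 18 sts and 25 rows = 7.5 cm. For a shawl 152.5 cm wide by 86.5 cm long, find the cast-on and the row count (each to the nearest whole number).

Cast on 366 stitches and work 288 rows.

Stitch gauge = 18/7.5 = 2.4 sts/cm; 152.5 × 2.4 = 366.00 → 366 sts.
Row gauge = 25/7.5 = 3.333 rows/cm; 86.5 × 3.333 = 288.33 → 288 rows.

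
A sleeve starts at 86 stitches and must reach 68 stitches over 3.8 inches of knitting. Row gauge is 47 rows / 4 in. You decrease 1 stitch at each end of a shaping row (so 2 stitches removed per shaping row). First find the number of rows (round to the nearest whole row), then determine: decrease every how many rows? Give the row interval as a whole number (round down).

Decrease every 5th row.

Rows = 3.8 × 11.75 = 44.6 → 45 rows.
Stitches to remove: 18 → 9 shaping rows (at 2 st each).
45 / 9 = 5.00 → every 5 rows.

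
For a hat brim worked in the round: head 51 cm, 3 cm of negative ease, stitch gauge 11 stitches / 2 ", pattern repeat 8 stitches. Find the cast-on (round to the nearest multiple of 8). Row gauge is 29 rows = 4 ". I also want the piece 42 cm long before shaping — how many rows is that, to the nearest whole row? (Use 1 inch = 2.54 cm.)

Finished = 51 − 3 = 48 cm.
48 cm × 1/2.54 = 18.90 inches.
11/2 = 5.5 sts per in; 18.90 × 5.5 = 103.94 sts.
Nearest multiple of 8 → 104.
42 cm = 16.54 inches; × 7.25 = 119.88 → 120 rows.

Cast on 104 stitches; work 120 rows.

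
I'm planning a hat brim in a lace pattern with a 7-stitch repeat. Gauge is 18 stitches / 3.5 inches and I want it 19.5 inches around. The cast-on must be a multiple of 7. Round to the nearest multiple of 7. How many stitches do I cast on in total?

18 / 3.5 = 5.143 sts per inch.
19.5 × 5.143 = 100.29 sts.
Nearest multiple of 7: 98.

Cast on 98 stitches.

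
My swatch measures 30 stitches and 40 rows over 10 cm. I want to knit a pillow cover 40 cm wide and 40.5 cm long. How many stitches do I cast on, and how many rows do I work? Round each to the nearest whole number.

Cast on 120 stitches and work 162 rows.

Stitch gauge = 30/10 = 3 sts/cm; 40 × 3 = 120.00 → 120 sts.
Row gauge = 40/10 = 4 rows/cm; 40.5 × 4 = 162.00 → 162 rows.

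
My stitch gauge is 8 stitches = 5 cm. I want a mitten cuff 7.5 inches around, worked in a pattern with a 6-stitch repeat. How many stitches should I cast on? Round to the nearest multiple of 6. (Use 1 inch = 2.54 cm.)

30 stitches.

7.5 in = 7.5 × 2.54 = 19.05 cm.
8 / 5 = 1.6 sts/cm.
19.05 × 1.6 = 30.48 sts.
→ 30.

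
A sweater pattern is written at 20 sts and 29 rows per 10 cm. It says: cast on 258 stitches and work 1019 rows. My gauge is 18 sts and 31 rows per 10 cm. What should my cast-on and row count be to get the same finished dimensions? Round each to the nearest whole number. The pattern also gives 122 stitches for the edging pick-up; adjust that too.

Cast on 232 stitches; work 1089 rows; edging pick-up 110 stitches.

Stitches: 258 × 18/20 = 232.20 → 232.
Rows: 1019 × 31/29 = 1089.28 → 1089.
edging pick-up: 122 × 18/20 = 109.80 → 110.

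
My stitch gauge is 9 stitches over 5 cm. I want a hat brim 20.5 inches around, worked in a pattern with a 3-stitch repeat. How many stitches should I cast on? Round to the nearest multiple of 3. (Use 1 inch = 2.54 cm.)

CO 93 sts.

20.5 in = 20.5 × 2.54 = 52.07 cm.
9 / 5 = 1.8 sts/cm.
52.07 × 1.8 = 93.73 sts.
→ 93.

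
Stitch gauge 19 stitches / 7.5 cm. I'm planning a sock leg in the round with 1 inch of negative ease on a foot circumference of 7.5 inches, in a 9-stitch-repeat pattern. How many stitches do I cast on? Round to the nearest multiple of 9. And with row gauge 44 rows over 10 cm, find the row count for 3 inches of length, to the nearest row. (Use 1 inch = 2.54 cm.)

Cast on 45 stitches; work 34 rows.

Finished = 7.5 − 1 = 6.5 inches.
6.5 inches × 2.54 = 16.51 cm.
19/7.5 = 2.533 sts per cm; 16.51 × 2.533 = 41.83 sts.
Nearest multiple of 9 → 45.
3 inches = 7.62 cm; × 4.4 = 33.53 → 34 rows.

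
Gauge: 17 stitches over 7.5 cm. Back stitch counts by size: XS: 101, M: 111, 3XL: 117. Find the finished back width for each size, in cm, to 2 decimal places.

17/7.5 = 2.267 sts per cm.
XS: 101 / 2.267 = 44.559 → 44.56 cm.
M: 111 / 2.267 = 48.971 → 48.97 cm.
3XL: 117 / 2.267 = 51.618 → 51.62 cm.

XS 44.56 cm; M 48.97 cm; 3XL 51.62 cm.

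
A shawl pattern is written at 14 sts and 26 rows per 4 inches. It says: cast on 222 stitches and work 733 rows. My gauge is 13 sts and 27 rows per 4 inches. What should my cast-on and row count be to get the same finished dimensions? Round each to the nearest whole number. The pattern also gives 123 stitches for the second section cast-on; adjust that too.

Cast on 206 stitches; work 761 rows; second section cast-on 114 stitches.

Stitches: 222 × 13/14 = 206.14 → 206.
Rows: 733 × 27/26 = 761.19 → 761.
second section cast-on: 123 × 13/14 = 114.21 → 114.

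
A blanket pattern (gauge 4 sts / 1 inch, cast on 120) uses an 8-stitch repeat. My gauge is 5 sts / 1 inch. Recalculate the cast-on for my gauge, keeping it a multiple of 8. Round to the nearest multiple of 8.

152 stitches.

120 × 5 / 4 = 150.00.
Nearest multiple of 8: 152.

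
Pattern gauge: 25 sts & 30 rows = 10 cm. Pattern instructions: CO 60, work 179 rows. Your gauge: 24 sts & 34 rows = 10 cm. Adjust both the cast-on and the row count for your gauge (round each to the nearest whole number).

Stitches: 60 × 24/25 = 57.60 → 58.
Rows: 179 × 34/30 = 202.87 → 203.

Cast on 58 stitches; work 203 rows.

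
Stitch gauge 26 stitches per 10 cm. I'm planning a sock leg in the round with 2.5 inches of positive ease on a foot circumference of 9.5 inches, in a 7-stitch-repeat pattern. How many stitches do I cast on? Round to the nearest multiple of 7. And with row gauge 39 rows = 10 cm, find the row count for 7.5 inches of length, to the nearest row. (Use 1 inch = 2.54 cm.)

Cast on 77 stitches; work 74 rows.

Finished = 9.5 + 2.5 = 12 inches.
12 inches × 2.54 = 30.48 cm.
26/10 = 2.6 sts per cm; 30.48 × 2.6 = 79.25 sts.
Nearest multiple of 7 → 77.
7.5 inches = 19.05 cm; × 3.9 = 74.30 → 74 rows.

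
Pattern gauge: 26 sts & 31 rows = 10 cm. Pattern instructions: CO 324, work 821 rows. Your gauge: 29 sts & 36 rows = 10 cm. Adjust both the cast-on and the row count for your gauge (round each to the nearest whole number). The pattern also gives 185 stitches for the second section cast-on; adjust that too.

Cast on 361 stitches; work 953 rows; second section cast-on 206 stitches.

Stitches: 324 × 29/26 = 361.38 → 361.
Rows: 821 × 36/31 = 953.42 → 953.
second section cast-on: 185 × 29/26 = 206.35 → 206.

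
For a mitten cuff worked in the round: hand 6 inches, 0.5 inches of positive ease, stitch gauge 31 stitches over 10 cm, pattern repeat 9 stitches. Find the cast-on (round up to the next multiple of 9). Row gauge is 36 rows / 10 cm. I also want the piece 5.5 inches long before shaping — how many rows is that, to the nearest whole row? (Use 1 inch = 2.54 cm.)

Cast on 54 stitches; work 50 rows.

Finished = 6 + 0.5 = 6.5 inches.
6.5 inches × 2.54 = 16.51 cm.
31/10 = 3.1 sts per cm; 16.51 × 3.1 = 51.18 sts.
Next multiple of 9 → 54.
5.5 inches = 13.97 cm; × 3.6 = 50.29 → 50 rows.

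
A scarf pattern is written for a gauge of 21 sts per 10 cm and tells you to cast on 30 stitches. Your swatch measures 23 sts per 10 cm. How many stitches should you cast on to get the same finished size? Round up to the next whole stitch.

33 stitches.

Scale factor = 23 / 21 = 1.095.
30 × 23 / 21 = 32.86 sts.
→ 33 sts.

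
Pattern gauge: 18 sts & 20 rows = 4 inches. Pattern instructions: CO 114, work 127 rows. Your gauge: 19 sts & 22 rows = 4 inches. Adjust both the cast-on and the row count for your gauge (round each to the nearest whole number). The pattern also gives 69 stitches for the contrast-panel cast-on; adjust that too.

Cast on 120 stitches; work 140 rows; contrast-panel cast-on 73 stitches.

Stitches: 114 × 19/18 = 120.33 → 120.
Rows: 127 × 22/20 = 139.70 → 140.
contrast-panel cast-on: 69 × 19/18 = 72.83 → 73.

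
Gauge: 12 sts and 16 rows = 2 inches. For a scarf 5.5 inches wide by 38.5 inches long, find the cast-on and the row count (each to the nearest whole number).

Stitch gauge = 12/2 = 6 sts/in; 5.5 × 6 = 33.00 → 33 sts.
Row gauge = 16/2 = 8 rows/in; 38.5 × 8 = 308.00 → 308 rows.

Cast on 33 stitches and work 308 rows.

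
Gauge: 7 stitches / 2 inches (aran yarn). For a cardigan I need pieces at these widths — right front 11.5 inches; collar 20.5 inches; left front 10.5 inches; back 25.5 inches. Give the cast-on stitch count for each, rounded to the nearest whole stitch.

Rate = 7/2 = 3.5 sts per in.
right front: 11.5 × 3.5 = 40.25 → 40.
collar: 20.5 × 3.5 = 71.75 → 72.
left front: 10.5 × 3.5 = 36.75 → 37.
back: 25.5 × 3.5 = 89.25 → 89.

right front 40; collar 72; left front 37; back 89.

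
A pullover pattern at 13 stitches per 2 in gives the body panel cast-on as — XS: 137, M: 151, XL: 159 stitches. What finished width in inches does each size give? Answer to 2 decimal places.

XS 21.08 inches; M 23.23 inches; XL 24.46 inches.

13/2 = 6.5 sts per in.
XS: 137 / 6.5 = 21.077 → 21.08 in.
M: 151 / 6.5 = 23.231 → 23.23 in.
XL: 159 / 6.5 = 24.462 → 24.46 in.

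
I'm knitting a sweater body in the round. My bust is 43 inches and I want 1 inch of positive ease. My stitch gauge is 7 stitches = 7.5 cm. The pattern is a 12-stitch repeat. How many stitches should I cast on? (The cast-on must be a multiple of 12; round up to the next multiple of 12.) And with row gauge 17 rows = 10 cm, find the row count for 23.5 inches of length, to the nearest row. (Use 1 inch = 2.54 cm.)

Finished = 43 + 1 = 44 inches.
44 inches × 2.54 = 111.76 cm.
7/7.5 = 0.933 sts per cm; 111.76 × 0.933 = 104.31 sts.
Next multiple of 12 → 108.
23.5 inches = 59.69 cm; × 1.7 = 101.47 → 101 rows.

Cast on 108 stitches; work 101 rows.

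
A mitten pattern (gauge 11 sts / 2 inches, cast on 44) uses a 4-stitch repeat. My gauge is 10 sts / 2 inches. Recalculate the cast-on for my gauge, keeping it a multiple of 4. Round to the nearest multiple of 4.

40 stitches.

44 × 10 / 11 = 40.00.
Nearest multiple of 4: 40.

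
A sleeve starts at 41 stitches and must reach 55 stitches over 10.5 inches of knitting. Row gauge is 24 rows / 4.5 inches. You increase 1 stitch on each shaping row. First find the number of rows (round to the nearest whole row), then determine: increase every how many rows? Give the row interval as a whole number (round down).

Rows = 10.5 × 5.333 = 56.0 → 56 rows.
Stitches to add: 14 → 14 shaping rows (at 1 st each).
56 / 14 = 4.00 → every 4 rows.

Increase every 4th row.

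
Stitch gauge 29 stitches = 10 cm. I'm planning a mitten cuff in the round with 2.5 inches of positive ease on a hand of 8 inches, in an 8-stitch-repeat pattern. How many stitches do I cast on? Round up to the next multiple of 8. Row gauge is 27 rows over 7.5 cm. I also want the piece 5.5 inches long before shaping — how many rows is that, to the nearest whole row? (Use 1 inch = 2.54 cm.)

Finished = 8 + 2.5 = 10.5 inches.
10.5 inches × 2.54 = 26.67 cm.
29/10 = 2.9 sts per cm; 26.67 × 2.9 = 77.34 sts.
Next multiple of 8 → 80.
5.5 inches = 13.97 cm; × 3.6 = 50.29 → 50 rows.

Cast on 80 stitches; work 50 rows.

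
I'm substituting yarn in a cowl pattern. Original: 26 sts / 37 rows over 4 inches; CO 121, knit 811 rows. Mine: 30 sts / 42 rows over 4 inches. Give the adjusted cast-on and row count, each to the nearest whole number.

Stitches: 121 × 30/26 = 139.62 → 140.
Rows: 811 × 42/37 = 920.59 → 921.

Cast on 140 stitches; work 921 rows.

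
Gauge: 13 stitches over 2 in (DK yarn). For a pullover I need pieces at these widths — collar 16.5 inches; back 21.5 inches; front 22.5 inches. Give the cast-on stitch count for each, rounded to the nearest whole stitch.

Rate = 13/2 = 6.5 sts per in.
collar: 16.5 × 6.5 = 107.25 → 107.
back: 21.5 × 6.5 = 139.75 → 140.
front: 22.5 × 6.5 = 146.25 → 146.

collar 107; back 140; front 146.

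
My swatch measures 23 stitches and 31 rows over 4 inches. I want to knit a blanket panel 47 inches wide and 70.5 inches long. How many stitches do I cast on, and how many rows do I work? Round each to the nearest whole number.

Cast on 270 stitches and work 546 rows.

Stitch gauge = 23/4 = 5.75 sts/in; 47 × 5.75 = 270.25 → 270 sts.
Row gauge = 31/4 = 7.75 rows/in; 70.5 × 7.75 = 546.38 → 546 rows.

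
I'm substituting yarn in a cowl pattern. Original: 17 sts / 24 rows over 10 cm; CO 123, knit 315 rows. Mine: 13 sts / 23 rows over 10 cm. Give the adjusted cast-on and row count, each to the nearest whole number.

Cast on 94 stitches; work 302 rows.

Stitches: 123 × 13/17 = 94.06 → 94.
Rows: 315 × 23/24 = 301.88 → 302.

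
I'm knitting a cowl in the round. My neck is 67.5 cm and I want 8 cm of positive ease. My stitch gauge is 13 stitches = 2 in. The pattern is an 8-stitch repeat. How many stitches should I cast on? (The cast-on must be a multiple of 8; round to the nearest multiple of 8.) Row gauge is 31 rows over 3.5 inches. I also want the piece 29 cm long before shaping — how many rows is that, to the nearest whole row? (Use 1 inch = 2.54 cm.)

Cast on 192 stitches; work 101 rows.

Finished = 67.5 + 8 = 75.5 cm.
75.5 cm × 1/2.54 = 29.72 inches.
13/2 = 6.5 sts per in; 29.72 × 6.5 = 193.21 sts.
Nearest multiple of 8 → 192.
29 cm = 11.42 inches; × 8.857 = 101.12 → 101 rows.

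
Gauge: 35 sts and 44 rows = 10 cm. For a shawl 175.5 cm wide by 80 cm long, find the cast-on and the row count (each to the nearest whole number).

Cast on 614 stitches and work 352 rows.

Stitch gauge = 35/10 = 3.5 sts/cm; 175.5 × 3.5 = 614.25 → 614 sts.
Row gauge = 44/10 = 4.4 rows/cm; 80 × 4.4 = 352.00 → 352 rows.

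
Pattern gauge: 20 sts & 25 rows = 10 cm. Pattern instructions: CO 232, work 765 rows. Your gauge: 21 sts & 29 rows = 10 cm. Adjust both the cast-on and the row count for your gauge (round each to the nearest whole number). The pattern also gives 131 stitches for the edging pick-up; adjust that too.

Stitches: 232 × 21/20 = 243.60 → 244.
Rows: 765 × 29/25 = 887.40 → 887.
edging pick-up: 131 × 21/20 = 137.55 → 138.

Cast on 244 stitches; work 887 rows; edging pick-up 138 stitches.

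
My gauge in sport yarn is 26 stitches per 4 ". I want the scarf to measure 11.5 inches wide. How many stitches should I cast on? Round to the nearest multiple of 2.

26 stitches / 4 in = 6.5 stitches per inch.
11.5 × 6.5 = 74.75 stitches.
Round to nearest multiple of 2 → 74.

Cast on 74 stitches.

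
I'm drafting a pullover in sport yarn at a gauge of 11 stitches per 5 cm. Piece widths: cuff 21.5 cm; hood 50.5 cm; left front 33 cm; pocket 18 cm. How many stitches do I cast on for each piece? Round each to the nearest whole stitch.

Rate = 11/5 = 2.2 sts per cm.
cuff: 21.5 × 2.2 = 47.30 → 47.
hood: 50.5 × 2.2 = 111.10 → 111.
left front: 33 × 2.2 = 72.60 → 73.
pocket: 18 × 2.2 = 39.60 → 40.

cuff 47; hood 111; left front 73; pocket 40.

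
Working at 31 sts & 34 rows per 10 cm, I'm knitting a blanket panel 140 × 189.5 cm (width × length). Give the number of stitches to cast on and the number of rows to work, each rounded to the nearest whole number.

Cast on 434 stitches and work 644 rows.

Stitch gauge = 31/10 = 3.1 sts/cm; 140 × 3.1 = 434.00 → 434 sts.
Row gauge = 34/10 = 3.4 rows/cm; 189.5 × 3.4 = 644.30 → 644 rows.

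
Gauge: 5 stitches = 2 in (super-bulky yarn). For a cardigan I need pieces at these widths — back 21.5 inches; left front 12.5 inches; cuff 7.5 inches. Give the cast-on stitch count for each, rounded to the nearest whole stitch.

back 54; left front 31; cuff 19.

Rate = 5/2 = 2.5 sts per in.
back: 21.5 × 2.5 = 53.75 → 54.
left front: 12.5 × 2.5 = 31.25 → 31.
cuff: 7.5 × 2.5 = 18.75 → 19.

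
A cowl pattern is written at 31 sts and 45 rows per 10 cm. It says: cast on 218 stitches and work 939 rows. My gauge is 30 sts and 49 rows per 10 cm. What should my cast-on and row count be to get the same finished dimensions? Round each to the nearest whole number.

Stitches: 218 × 30/31 = 210.97 → 211.
Rows: 939 × 49/45 = 1022.47 → 1022.

Cast on 211 stitches; work 1022 rows.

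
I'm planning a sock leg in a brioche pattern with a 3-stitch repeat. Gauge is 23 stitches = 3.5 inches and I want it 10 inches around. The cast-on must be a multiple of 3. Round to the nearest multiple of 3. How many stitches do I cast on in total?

CO 66 sts.

23 / 3.5 = 6.571 sts per inch.
10 × 6.571 = 65.71 sts.
Nearest multiple of 3: 66.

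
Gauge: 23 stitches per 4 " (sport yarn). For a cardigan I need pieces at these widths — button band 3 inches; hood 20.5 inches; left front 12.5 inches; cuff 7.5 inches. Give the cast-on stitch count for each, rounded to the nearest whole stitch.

button band 17; hood 118; left front 72; cuff 43.

Rate = 23/4 = 5.75 sts per in.
button band: 3 × 5.75 = 17.25 → 17.
hood: 20.5 × 5.75 = 117.88 → 118.
left front: 12.5 × 5.75 = 71.88 → 72.
cuff: 7.5 × 5.75 = 43.12 → 43.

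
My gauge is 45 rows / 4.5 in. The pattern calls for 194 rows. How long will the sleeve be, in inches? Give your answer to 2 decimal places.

45 rows / 4.5 inch = 10 rows per inch.
194 / 10 = 19.400 inches.

19.40 inches.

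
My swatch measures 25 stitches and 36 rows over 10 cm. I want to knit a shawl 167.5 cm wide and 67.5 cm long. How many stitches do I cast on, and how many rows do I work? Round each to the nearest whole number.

Cast on 419 stitches and work 243 rows.

Stitch gauge = 25/10 = 2.5 sts/cm; 167.5 × 2.5 = 418.75 → 419 sts.
Row gauge = 36/10 = 3.6 rows/cm; 67.5 × 3.6 = 243.00 → 243 rows.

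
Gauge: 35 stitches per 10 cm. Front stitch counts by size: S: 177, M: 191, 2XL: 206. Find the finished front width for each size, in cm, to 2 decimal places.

35/10 = 3.5 sts per cm.
S: 177 / 3.5 = 50.571 → 50.57 cm.
M: 191 / 3.5 = 54.571 → 54.57 cm.
2XL: 206 / 3.5 = 58.857 → 58.86 cm.

S 50.57 cm; M 54.57 cm; 2XL 58.86 cm.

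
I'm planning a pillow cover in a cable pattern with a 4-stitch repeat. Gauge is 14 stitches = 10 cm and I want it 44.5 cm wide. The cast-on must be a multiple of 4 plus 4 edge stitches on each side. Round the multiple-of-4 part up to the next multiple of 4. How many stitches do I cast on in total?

14 / 10 = 1.4 sts per cm.
44.5 × 1.4 = 62.30 sts.
Less 8 edge sts → 54.30 for the repeat.
Next multiple of 4: 56.
Add back 8 edge sts → 64.

64 stitches.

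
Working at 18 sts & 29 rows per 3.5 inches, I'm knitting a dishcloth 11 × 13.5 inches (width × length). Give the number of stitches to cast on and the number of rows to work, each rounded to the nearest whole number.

Stitch gauge = 18/3.5 = 5.143 sts/in; 11 × 5.143 = 56.57 → 57 sts.
Row gauge = 29/3.5 = 8.286 rows/in; 13.5 × 8.286 = 111.86 → 112 rows.

Cast on 57 stitches and work 112 rows.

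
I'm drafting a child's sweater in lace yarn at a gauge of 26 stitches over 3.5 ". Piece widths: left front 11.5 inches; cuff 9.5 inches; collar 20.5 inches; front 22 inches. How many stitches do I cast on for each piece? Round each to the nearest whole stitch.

Rate = 26/3.5 = 7.429 sts per in.
left front: 11.5 × 7.429 = 85.43 → 85.
cuff: 9.5 × 7.429 = 70.57 → 71.
collar: 20.5 × 7.429 = 152.29 → 152.
front: 22 × 7.429 = 163.43 → 163.

left front 85; cuff 71; collar 152; front 163.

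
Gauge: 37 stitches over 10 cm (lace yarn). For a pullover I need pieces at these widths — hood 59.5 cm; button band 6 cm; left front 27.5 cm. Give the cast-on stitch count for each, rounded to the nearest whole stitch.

Rate = 37/10 = 3.7 sts per cm.
hood: 59.5 × 3.7 = 220.15 → 220.
button band: 6 × 3.7 = 22.20 → 22.
left front: 27.5 × 3.7 = 101.75 → 102.

hood 220; button band 22; left front 102.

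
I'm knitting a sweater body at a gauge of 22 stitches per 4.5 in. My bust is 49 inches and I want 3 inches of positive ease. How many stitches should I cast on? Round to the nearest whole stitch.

Cast on 254 stitches.

Finished = 49 + 3 = 52 in.
22 / 4.5 = 4.889 sts per inch.
52.00 × 4.889 = 254.22 sts.
→ 254 sts.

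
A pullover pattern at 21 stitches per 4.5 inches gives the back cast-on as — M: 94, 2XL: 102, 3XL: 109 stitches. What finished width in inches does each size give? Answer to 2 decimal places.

21/4.5 = 4.667 sts per in.
M: 94 / 4.667 = 20.143 → 20.14 in.
2XL: 102 / 4.667 = 21.857 → 21.86 in.
3XL: 109 / 4.667 = 23.357 → 23.36 in.

M 20.14 inches; 2XL 21.86 inches; 3XL 23.36 inches.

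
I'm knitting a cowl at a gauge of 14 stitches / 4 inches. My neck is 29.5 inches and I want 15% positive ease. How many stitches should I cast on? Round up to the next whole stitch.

Finished = 29.5 × 1.15 = 33.92 in.
14 / 4 = 3.5 sts per inch.
33.92 × 3.5 = 118.74 sts.
→ 119 sts.

Cast on 119 stitches.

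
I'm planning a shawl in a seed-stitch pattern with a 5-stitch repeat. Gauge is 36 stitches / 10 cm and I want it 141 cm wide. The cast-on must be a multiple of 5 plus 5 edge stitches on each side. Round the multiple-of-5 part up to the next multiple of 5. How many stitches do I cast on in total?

36 / 10 = 3.6 sts per cm.
141 × 3.6 = 507.60 sts.
Less 10 edge sts → 497.60 for the repeat.
Next multiple of 5: 500.
Add back 10 edge sts → 510.

CO 510 sts.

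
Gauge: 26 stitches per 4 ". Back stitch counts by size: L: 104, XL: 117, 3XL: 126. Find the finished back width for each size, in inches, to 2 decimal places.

L 16.00 inches; XL 18.00 inches; 3XL 19.38 inches.

26/4 = 6.5 sts per in.
L: 104 / 6.5 = 16.000 → 16.00 in.
XL: 117 / 6.5 = 18.000 → 18.00 in.
3XL: 126 / 6.5 = 19.385 → 19.38 in.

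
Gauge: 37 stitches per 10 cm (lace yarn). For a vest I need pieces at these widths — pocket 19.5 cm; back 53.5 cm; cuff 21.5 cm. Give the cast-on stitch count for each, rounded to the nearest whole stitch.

Rate = 37/10 = 3.7 sts per cm.
pocket: 19.5 × 3.7 = 72.15 → 72.
back: 53.5 × 3.7 = 197.95 → 198.
cuff: 21.5 × 3.7 = 79.55 → 80.

pocket 72; back 198; cuff 80.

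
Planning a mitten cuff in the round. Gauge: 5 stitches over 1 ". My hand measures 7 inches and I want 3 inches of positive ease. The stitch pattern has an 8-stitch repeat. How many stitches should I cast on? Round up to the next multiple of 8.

Finished = 7 + 3 = 10 inches.
5 / 1 = 5 sts/in.
10 × 5 = 50.00 sts.
Next multiple of 8: 56.

CO 56 sts.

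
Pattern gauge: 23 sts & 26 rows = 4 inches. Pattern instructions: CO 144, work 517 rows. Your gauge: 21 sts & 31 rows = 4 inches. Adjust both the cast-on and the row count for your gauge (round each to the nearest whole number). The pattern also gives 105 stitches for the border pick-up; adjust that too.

Stitches: 144 × 21/23 = 131.48 → 131.
Rows: 517 × 31/26 = 616.42 → 616.
border pick-up: 105 × 21/23 = 95.87 → 96.

Cast on 131 stitches; work 616 rows; border pick-up 96 stitches.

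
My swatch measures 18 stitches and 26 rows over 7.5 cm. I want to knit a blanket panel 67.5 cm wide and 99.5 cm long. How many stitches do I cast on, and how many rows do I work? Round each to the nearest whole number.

Stitch gauge = 18/7.5 = 2.4 sts/cm; 67.5 × 2.4 = 162.00 → 162 sts.
Row gauge = 26/7.5 = 3.467 rows/cm; 99.5 × 3.467 = 344.93 → 345 rows.

Cast on 162 stitches and work 345 rows.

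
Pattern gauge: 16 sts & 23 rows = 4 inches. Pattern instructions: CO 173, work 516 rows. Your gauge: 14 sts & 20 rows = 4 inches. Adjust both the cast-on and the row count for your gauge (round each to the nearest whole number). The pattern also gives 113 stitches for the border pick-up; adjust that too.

Stitches: 173 × 14/16 = 151.38 → 151.
Rows: 516 × 20/23 = 448.70 → 449.
border pick-up: 113 × 14/16 = 98.88 → 99.

Cast on 151 stitches; work 449 rows; border pick-up 99 stitches.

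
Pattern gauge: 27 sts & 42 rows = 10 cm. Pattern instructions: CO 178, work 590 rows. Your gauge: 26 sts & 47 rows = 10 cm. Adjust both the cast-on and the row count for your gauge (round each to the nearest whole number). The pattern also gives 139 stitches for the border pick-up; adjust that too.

Stitches: 178 × 26/27 = 171.41 → 171.
Rows: 590 × 47/42 = 660.24 → 660.
border pick-up: 139 × 26/27 = 133.85 → 134.

Cast on 171 stitches; work 660 rows; border pick-up 134 stitches.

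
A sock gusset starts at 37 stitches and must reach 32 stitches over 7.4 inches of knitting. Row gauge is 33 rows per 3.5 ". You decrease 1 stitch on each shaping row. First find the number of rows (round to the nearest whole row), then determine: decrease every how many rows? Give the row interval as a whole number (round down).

Rows = 7.4 × 9.429 = 69.8 → 70 rows.
Stitches to remove: 5 → 5 shaping rows (at 1 st each).
70 / 5 = 14.00 → every 14 rows.

Decrease every 14th row.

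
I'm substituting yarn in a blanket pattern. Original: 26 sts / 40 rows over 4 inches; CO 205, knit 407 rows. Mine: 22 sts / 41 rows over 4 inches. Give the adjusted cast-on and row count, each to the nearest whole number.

Cast on 173 stitches; work 417 rows.

Stitches: 205 × 22/26 = 173.46 → 173.
Rows: 407 × 41/40 = 417.18 → 417.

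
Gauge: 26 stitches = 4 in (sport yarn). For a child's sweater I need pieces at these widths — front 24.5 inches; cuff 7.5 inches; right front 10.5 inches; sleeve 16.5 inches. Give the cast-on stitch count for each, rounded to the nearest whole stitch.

Rate = 26/4 = 6.5 sts per in.
front: 24.5 × 6.5 = 159.25 → 159.
cuff: 7.5 × 6.5 = 48.75 → 49.
right front: 10.5 × 6.5 = 68.25 → 68.
sleeve: 16.5 × 6.5 = 107.25 → 107.

front 159; cuff 49; right front 68; sleeve 107.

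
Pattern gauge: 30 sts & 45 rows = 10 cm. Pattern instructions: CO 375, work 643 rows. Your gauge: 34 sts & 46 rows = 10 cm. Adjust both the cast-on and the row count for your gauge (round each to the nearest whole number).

Cast on 425 stitches; work 657 rows.

Stitches: 375 × 34/30 = 425.00 → 425.
Rows: 643 × 46/45 = 657.29 → 657.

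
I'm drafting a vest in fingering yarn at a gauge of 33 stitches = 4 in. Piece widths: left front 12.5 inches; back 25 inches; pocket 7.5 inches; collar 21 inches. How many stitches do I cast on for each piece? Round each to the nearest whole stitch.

left front 103; back 206; pocket 62; collar 173.

Rate = 33/4 = 8.25 sts per in.
left front: 12.5 × 8.25 = 103.12 → 103.
back: 25 × 8.25 = 206.25 → 206.
pocket: 7.5 × 8.25 = 61.88 → 62.
collar: 21 × 8.25 = 173.25 → 173.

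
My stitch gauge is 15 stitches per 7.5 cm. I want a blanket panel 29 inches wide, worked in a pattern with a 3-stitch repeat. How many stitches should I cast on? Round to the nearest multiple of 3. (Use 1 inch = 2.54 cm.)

Cast on 147 stitches.

29 in = 29 × 2.54 = 73.66 cm.
15 / 7.5 = 2 sts/cm.
73.66 × 2 = 147.32 sts.
→ 147.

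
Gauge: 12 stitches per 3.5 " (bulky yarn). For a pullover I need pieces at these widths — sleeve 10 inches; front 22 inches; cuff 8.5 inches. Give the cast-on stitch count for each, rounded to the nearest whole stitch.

sleeve 34; front 75; cuff 29.

Rate = 12/3.5 = 3.429 sts per in.
sleeve: 10 × 3.429 = 34.29 → 34.
front: 22 × 3.429 = 75.43 → 75.
cuff: 8.5 × 3.429 = 29.14 → 29.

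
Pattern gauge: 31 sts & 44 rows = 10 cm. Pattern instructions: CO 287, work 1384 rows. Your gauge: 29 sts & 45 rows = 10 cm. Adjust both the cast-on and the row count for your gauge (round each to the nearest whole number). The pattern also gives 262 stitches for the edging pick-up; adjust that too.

Stitches: 287 × 29/31 = 268.48 → 268.
Rows: 1384 × 45/44 = 1415.45 → 1415.
edging pick-up: 262 × 29/31 = 245.10 → 245.

Cast on 268 stitches; work 1415 rows; edging pick-up 245 stitches.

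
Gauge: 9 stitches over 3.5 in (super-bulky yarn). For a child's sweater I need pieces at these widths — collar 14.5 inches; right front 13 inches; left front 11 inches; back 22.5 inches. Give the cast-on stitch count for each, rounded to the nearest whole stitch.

collar 37; right front 33; left front 28; back 58.

Rate = 9/3.5 = 2.571 sts per in.
collar: 14.5 × 2.571 = 37.29 → 37.
right front: 13 × 2.571 = 33.43 → 33.
left front: 11 × 2.571 = 28.29 → 28.
back: 22.5 × 2.571 = 57.86 → 58.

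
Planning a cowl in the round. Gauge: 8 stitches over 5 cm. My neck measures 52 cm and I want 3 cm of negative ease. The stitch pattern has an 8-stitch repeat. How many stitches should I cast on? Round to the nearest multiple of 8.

Finished = 52 − 3 = 49 cm.
8 / 5 = 1.6 sts/cm.
49 × 1.6 = 78.40 sts.
Nearest multiple of 8: 80.

80 stitches.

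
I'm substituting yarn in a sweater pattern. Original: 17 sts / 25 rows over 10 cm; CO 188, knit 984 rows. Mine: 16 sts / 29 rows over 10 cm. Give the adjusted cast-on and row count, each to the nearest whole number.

Stitches: 188 × 16/17 = 176.94 → 177.
Rows: 984 × 29/25 = 1141.44 → 1141.

Cast on 177 stitches; work 1141 rows.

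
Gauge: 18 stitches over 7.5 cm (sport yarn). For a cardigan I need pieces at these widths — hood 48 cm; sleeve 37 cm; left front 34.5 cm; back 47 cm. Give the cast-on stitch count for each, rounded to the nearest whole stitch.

Rate = 18/7.5 = 2.4 sts per cm.
hood: 48 × 2.4 = 115.20 → 115.
sleeve: 37 × 2.4 = 88.80 → 89.
left front: 34.5 × 2.4 = 82.80 → 83.
back: 47 × 2.4 = 112.80 → 113.

hood 115; sleeve 89; left front 83; back 113.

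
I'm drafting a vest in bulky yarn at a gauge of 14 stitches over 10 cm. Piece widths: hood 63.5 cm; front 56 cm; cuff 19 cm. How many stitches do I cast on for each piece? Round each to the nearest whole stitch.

hood 89; front 78; cuff 27.

Rate = 14/10 = 1.4 sts per cm.
hood: 63.5 × 1.4 = 88.90 → 89.
front: 56 × 1.4 = 78.40 → 78.
cuff: 19 × 1.4 = 26.60 → 27.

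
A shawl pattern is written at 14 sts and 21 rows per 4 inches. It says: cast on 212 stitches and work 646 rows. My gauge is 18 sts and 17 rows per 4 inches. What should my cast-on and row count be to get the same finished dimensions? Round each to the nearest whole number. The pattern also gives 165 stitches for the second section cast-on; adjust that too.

Cast on 273 stitches; work 523 rows; second section cast-on 212 stitches.

Stitches: 212 × 18/14 = 272.57 → 273.
Rows: 646 × 17/21 = 522.95 → 523.
second section cast-on: 165 × 18/14 = 212.14 → 212.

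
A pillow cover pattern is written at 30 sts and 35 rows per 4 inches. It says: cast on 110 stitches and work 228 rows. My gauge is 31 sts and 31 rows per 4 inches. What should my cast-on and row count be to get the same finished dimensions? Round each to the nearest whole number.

Cast on 114 stitches; work 202 rows.

Stitches: 110 × 31/30 = 113.67 → 114.
Rows: 228 × 31/35 = 201.94 → 202.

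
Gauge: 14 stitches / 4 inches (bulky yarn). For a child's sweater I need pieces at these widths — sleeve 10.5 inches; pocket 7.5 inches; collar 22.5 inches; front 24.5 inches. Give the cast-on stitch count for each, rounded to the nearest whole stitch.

sleeve 37; pocket 26; collar 79; front 86.

Rate = 14/4 = 3.5 sts per in.
sleeve: 10.5 × 3.5 = 36.75 → 37.
pocket: 7.5 × 3.5 = 26.25 → 26.
collar: 22.5 × 3.5 = 78.75 → 79.
front: 24.5 × 3.5 = 85.75 → 86.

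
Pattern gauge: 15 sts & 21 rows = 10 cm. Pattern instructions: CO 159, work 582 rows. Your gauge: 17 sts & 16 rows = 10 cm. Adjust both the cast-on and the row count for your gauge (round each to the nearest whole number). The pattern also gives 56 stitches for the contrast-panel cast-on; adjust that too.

Cast on 180 stitches; work 443 rows; contrast-panel cast-on 63 stitches.

Stitches: 159 × 17/15 = 180.20 → 180.
Rows: 582 × 16/21 = 443.43 → 443.
contrast-panel cast-on: 56 × 17/15 = 63.47 → 63.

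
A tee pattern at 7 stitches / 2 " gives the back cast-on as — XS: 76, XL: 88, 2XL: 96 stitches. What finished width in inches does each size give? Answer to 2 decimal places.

7/2 = 3.5 sts per in.
XS: 76 / 3.5 = 21.714 → 21.71 in.
XL: 88 / 3.5 = 25.143 → 25.14 in.
2XL: 96 / 3.5 = 27.429 → 27.43 in.

XS 21.71 inches; XL 25.14 inches; 2XL 27.43 inches.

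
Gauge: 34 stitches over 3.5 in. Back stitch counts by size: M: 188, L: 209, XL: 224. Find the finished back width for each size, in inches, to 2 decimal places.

M 19.35 inches; L 21.51 inches; XL 23.06 inches.

34/3.5 = 9.714 sts per in.
M: 188 / 9.714 = 19.353 → 19.35 in.
L: 209 / 9.714 = 21.515 → 21.51 in.
XL: 224 / 9.714 = 23.059 → 23.06 in.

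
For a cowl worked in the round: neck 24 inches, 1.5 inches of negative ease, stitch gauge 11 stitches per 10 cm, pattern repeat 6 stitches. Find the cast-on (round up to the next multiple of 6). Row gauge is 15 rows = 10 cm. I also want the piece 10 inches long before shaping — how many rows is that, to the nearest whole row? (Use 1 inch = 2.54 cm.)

Cast on 66 stitches; work 38 rows.

Finished = 24 − 1.5 = 22.5 inches.
22.5 inches × 2.54 = 57.15 cm.
11/10 = 1.1 sts per cm; 57.15 × 1.1 = 62.87 sts.
Next multiple of 6 → 66.
10 inches = 25.40 cm; × 1.5 = 38.10 → 38 rows.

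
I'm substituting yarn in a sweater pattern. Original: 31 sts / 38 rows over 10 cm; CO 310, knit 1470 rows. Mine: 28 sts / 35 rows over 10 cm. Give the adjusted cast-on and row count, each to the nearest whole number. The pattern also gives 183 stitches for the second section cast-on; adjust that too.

Stitches: 310 × 28/31 = 280.00 → 280.
Rows: 1470 × 35/38 = 1353.95 → 1354.
second section cast-on: 183 × 28/31 = 165.29 → 165.

Cast on 280 stitches; work 1354 rows; second section cast-on 165 stitches.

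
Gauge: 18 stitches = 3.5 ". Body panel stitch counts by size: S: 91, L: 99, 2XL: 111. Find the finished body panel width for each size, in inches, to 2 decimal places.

18/3.5 = 5.143 sts per in.
S: 91 / 5.143 = 17.694 → 17.69 in.
L: 99 / 5.143 = 19.250 → 19.25 in.
2XL: 111 / 5.143 = 21.583 → 21.58 in.

S 17.69 inches; L 19.25 inches; 2XL 21.58 inches.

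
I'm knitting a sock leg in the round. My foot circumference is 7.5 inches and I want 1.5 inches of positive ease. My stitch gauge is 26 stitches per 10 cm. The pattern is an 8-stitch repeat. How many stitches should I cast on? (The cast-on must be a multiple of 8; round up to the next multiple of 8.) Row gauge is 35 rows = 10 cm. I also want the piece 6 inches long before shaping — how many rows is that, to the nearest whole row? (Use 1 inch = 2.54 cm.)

Finished = 7.5 + 1.5 = 9 inches.
9 inches × 2.54 = 22.86 cm.
26/10 = 2.6 sts per cm; 22.86 × 2.6 = 59.44 sts.
Next multiple of 8 → 64.
6 inches = 15.24 cm; × 3.5 = 53.34 → 53 rows.

Cast on 64 stitches; work 53 rows.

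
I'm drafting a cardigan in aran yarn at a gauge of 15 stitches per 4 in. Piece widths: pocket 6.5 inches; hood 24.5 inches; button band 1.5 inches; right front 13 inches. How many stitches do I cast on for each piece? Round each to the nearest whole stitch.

Rate = 15/4 = 3.75 sts per in.
pocket: 6.5 × 3.75 = 24.38 → 24.
hood: 24.5 × 3.75 = 91.88 → 92.
button band: 1.5 × 3.75 = 5.62 → 6.
right front: 13 × 3.75 = 48.75 → 49.

pocket 24; hood 92; button band 6; right front 49.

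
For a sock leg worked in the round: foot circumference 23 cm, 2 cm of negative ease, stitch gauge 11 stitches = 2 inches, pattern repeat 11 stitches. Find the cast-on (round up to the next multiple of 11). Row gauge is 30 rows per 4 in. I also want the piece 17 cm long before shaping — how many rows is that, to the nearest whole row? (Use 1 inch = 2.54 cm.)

Cast on 55 stitches; work 50 rows.

Finished = 23 − 2 = 21 cm.
21 cm × 1/2.54 = 8.27 inches.
11/2 = 5.5 sts per in; 8.27 × 5.5 = 45.47 sts.
Next multiple of 11 → 55.
17 cm = 6.69 inches; × 7.5 = 50.20 → 50 rows.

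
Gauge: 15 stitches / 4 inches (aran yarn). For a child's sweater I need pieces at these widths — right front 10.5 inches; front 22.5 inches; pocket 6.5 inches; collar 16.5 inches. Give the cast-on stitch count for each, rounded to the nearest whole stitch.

right front 39; front 84; pocket 24; collar 62.

Rate = 15/4 = 3.75 sts per in.
right front: 10.5 × 3.75 = 39.38 → 39.
front: 22.5 × 3.75 = 84.38 → 84.
pocket: 6.5 × 3.75 = 24.38 → 24.
collar: 16.5 × 3.75 = 61.88 → 62.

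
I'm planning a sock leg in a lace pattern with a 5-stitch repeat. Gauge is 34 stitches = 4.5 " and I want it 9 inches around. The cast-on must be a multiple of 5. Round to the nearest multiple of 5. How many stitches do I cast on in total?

Cast on 70 stitches.

34 / 4.5 = 7.556 sts per inch.
9 × 7.556 = 68.00 sts.
Nearest multiple of 5: 70.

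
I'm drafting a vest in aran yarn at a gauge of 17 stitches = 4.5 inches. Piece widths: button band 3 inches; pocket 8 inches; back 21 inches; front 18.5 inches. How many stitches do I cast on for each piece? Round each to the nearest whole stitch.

button band 11; pocket 30; back 79; front 70.

Rate = 17/4.5 = 3.778 sts per in.
button band: 3 × 3.778 = 11.33 → 11.
pocket: 8 × 3.778 = 30.22 → 30.
back: 21 × 3.778 = 79.33 → 79.
front: 18.5 × 3.778 = 69.89 → 70.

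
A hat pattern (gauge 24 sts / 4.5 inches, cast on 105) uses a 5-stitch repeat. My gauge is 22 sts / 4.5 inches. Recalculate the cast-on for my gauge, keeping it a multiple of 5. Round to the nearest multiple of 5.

105 × 22 / 24 = 96.25.
Nearest multiple of 5: 95.

95 stitches.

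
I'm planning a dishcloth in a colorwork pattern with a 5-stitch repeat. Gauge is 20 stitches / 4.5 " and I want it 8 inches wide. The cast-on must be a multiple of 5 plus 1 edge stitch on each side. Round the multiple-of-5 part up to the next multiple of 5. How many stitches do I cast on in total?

CO 37 sts.

20 / 4.5 = 4.444 sts per inch.
8 × 4.444 = 35.56 sts.
Less 2 edge sts → 33.56 for the repeat.
Next multiple of 5: 35.
Add back 2 edge sts → 37.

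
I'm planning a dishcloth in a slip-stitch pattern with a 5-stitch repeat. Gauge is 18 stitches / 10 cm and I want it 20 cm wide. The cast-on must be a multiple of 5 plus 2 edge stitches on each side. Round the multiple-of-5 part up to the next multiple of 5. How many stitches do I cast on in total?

18 / 10 = 1.8 sts per cm.
20 × 1.8 = 36.00 sts.
Less 4 edge sts → 32.00 for the repeat.
Next multiple of 5: 35.
Add back 4 edge sts → 39.

39 stitches.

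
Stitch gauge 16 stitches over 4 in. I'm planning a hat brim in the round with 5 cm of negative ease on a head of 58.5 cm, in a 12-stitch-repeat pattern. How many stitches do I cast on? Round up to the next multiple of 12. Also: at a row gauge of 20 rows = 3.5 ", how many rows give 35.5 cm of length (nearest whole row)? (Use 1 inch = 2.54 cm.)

Finished = 58.5 − 5 = 53.5 cm.
53.5 cm × 1/2.54 = 21.06 inches.
16/4 = 4 sts per in; 21.06 × 4 = 84.25 sts.
Next multiple of 12 → 96.
35.5 cm = 13.98 inches; × 5.714 = 79.87 → 80 rows.

Cast on 96 stitches; work 80 rows.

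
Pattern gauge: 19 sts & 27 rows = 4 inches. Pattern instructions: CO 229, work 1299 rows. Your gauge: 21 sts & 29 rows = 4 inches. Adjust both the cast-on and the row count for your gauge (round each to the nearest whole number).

Cast on 253 stitches; work 1395 rows.

Stitches: 229 × 21/19 = 253.11 → 253.
Rows: 1299 × 29/27 = 1395.22 → 1395.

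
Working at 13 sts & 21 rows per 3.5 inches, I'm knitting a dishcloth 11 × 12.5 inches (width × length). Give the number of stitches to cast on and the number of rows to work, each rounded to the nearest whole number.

Cast on 41 stitches and work 75 rows.

Stitch gauge = 13/3.5 = 3.714 sts/in; 11 × 3.714 = 40.86 → 41 sts.
Row gauge = 21/3.5 = 6 rows/in; 12.5 × 6 = 75.00 → 75 rows.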